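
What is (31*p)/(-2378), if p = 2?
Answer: -31/1189 ≈ -0.026072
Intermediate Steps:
(31*p)/(-2378) = (31*2)/(-2378) = -1/2378*62 = -31/1189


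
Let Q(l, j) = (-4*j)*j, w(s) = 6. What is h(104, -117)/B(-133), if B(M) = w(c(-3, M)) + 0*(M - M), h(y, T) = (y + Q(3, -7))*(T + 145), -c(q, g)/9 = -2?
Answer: -1288/3 ≈ -429.33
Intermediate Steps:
c(q, g) = 18 (c(q, g) = -9*(-2) = 18)
Q(l, j) = -4*j²
h(y, T) = (-196 + y)*(145 + T) (h(y, T) = (y - 4*(-7)²)*(T + 145) = (y - 4*49)*(145 + T) = (y - 196)*(145 + T) = (-196 + y)*(145 + T))
B(M) = 6 (B(M) = 6 + 0*(M - M) = 6 + 0*0 = 6 + 0 = 6)
h(104, -117)/B(-133) = (-28420 - 196*(-117) + 145*104 - 117*104)/6 = (-28420 + 22932 + 15080 - 12168)*(⅙) = -2576*⅙ = -1288/3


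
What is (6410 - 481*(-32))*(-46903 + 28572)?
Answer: -399652462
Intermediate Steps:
(6410 - 481*(-32))*(-46903 + 28572) = (6410 + 15392)*(-18331) = 21802*(-18331) = -399652462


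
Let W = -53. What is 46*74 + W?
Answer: 3351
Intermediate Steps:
46*74 + W = 46*74 - 53 = 3404 - 53 = 3351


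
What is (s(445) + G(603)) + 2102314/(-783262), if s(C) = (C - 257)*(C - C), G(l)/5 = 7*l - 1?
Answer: 8262362943/391631 ≈ 21097.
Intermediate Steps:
G(l) = -5 + 35*l (G(l) = 5*(7*l - 1) = 5*(-1 + 7*l) = -5 + 35*l)
s(C) = 0 (s(C) = (-257 + C)*0 = 0)
(s(445) + G(603)) + 2102314/(-783262) = (0 + (-5 + 35*603)) + 2102314/(-783262) = (0 + (-5 + 21105)) + 2102314*(-1/783262) = (0 + 21100) - 1051157/391631 = 21100 - 1051157/391631 = 8262362943/391631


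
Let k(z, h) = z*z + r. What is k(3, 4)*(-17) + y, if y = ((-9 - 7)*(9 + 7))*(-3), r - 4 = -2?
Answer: 581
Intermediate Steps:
r = 2 (r = 4 - 2 = 2)
k(z, h) = 2 + z² (k(z, h) = z*z + 2 = z² + 2 = 2 + z²)
y = 768 (y = -16*16*(-3) = -256*(-3) = 768)
k(3, 4)*(-17) + y = (2 + 3²)*(-17) + 768 = (2 + 9)*(-17) + 768 = 11*(-17) + 768 = -187 + 768 = 581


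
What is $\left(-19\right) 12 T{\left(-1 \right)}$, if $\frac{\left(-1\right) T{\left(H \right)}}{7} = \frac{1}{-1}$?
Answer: $-1596$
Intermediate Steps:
$T{\left(H \right)} = 7$ ($T{\left(H \right)} = - \frac{7}{-1} = \left(-7\right) \left(-1\right) = 7$)
$\left(-19\right) 12 T{\left(-1 \right)} = \left(-19\right) 12 \cdot 7 = \left(-228\right) 7 = -1596$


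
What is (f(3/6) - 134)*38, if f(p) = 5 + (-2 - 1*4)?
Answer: -5130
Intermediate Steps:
f(p) = -1 (f(p) = 5 + (-2 - 4) = 5 - 6 = -1)
(f(3/6) - 134)*38 = (-1 - 134)*38 = -135*38 = -5130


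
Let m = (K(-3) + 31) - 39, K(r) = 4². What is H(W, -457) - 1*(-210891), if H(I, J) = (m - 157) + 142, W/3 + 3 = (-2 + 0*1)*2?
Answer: 210884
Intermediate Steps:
K(r) = 16
m = 8 (m = (16 + 31) - 39 = 47 - 39 = 8)
W = -21 (W = -9 + 3*((-2 + 0*1)*2) = -9 + 3*((-2 + 0)*2) = -9 + 3*(-2*2) = -9 + 3*(-4) = -9 - 12 = -21)
H(I, J) = -7 (H(I, J) = (8 - 157) + 142 = -149 + 142 = -7)
H(W, -457) - 1*(-210891) = -7 - 1*(-210891) = -7 + 210891 = 210884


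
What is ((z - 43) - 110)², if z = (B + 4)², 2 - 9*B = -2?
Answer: 116488849/6561 ≈ 17755.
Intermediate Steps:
B = 4/9 (B = 2/9 - ⅑*(-2) = 2/9 + 2/9 = 4/9 ≈ 0.44444)
z = 1600/81 (z = (4/9 + 4)² = (40/9)² = 1600/81 ≈ 19.753)
((z - 43) - 110)² = ((1600/81 - 43) - 110)² = (-1883/81 - 110)² = (-10793/81)² = 116488849/6561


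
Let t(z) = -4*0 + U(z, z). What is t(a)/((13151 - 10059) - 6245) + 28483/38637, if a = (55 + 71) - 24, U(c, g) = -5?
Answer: 30000028/40607487 ≈ 0.73878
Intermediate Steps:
a = 102 (a = 126 - 24 = 102)
t(z) = -5 (t(z) = -4*0 - 5 = 0 - 5 = -5)
t(a)/((13151 - 10059) - 6245) + 28483/38637 = -5/((13151 - 10059) - 6245) + 28483/38637 = -5/(3092 - 6245) + 28483*(1/38637) = -5/(-3153) + 28483/38637 = -5*(-1/3153) + 28483/38637 = 5/3153 + 28483/38637 = 30000028/40607487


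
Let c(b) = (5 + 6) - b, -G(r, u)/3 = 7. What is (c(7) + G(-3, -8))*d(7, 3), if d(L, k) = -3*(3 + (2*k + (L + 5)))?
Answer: 1071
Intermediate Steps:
G(r, u) = -21 (G(r, u) = -3*7 = -21)
d(L, k) = -24 - 6*k - 3*L (d(L, k) = -3*(3 + (2*k + (5 + L))) = -3*(3 + (5 + L + 2*k)) = -3*(8 + L + 2*k) = -24 - 6*k - 3*L)
c(b) = 11 - b
(c(7) + G(-3, -8))*d(7, 3) = ((11 - 1*7) - 21)*(-24 - 6*3 - 3*7) = ((11 - 7) - 21)*(-24 - 18 - 21) = (4 - 21)*(-63) = -17*(-63) = 1071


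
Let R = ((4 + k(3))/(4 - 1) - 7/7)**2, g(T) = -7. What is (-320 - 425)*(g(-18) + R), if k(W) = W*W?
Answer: -27565/9 ≈ -3062.8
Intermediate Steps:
k(W) = W**2
R = 100/9 (R = ((4 + 3**2)/(4 - 1) - 7/7)**2 = ((4 + 9)/3 - 7*1/7)**2 = (13*(1/3) - 1)**2 = (13/3 - 1)**2 = (10/3)**2 = 100/9 ≈ 11.111)
(-320 - 425)*(g(-18) + R) = (-320 - 425)*(-7 + 100/9) = -745*37/9 = -27565/9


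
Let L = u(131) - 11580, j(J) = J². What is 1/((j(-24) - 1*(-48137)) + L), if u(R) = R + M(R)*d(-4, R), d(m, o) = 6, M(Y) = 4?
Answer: 1/37288 ≈ 2.6818e-5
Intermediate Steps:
u(R) = 24 + R (u(R) = R + 4*6 = R + 24 = 24 + R)
L = -11425 (L = (24 + 131) - 11580 = 155 - 11580 = -11425)
1/((j(-24) - 1*(-48137)) + L) = 1/(((-24)² - 1*(-48137)) - 11425) = 1/((576 + 48137) - 11425) = 1/(48713 - 11425) = 1/37288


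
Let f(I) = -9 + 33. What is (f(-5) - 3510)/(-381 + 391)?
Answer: -1743/5 ≈ -348.60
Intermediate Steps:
f(I) = 24
(f(-5) - 3510)/(-381 + 391) = (24 - 3510)/(-381 + 391) = -3486/10 = -3486*⅒ = -1743/5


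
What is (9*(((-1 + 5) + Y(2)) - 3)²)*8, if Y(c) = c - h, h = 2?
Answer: 72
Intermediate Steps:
Y(c) = -2 + c (Y(c) = c - 1*2 = c - 2 = -2 + c)
(9*(((-1 + 5) + Y(2)) - 3)²)*8 = (9*(((-1 + 5) + (-2 + 2)) - 3)²)*8 = (9*((4 + 0) - 3)²)*8 = (9*(4 - 3)²)*8 = (9*1²)*8 = (9*1)*8 = 9*8 = 72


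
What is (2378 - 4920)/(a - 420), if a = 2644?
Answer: -1271/1112 ≈ -1.1430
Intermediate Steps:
(2378 - 4920)/(a - 420) = (2378 - 4920)/(2644 - 420) = -2542/2224 = -2542*1/2224 = -1271/1112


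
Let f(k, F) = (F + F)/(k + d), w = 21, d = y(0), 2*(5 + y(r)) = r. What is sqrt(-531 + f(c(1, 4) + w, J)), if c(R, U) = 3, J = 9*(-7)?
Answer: 3*I*sqrt(21565)/19 ≈ 23.187*I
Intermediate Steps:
J = -63
y(r) = -5 + r/2
d = -5 (d = -5 + (1/2)*0 = -5 + 0 = -5)
f(k, F) = 2*F/(-5 + k) (f(k, F) = (F + F)/(k - 5) = (2*F)/(-5 + k) = 2*F/(-5 + k))
sqrt(-531 + f(c(1, 4) + w, J)) = sqrt(-531 + 2*(-63)/(-5 + (3 + 21))) = sqrt(-531 + 2*(-63)/(-5 + 24)) = sqrt(-531 + 2*(-63)/19) = sqrt(-531 + 2*(-63)*(1/19)) = sqrt(-531 - 126/19) = sqrt(-10215/19) = 3*I*sqrt(21565)/19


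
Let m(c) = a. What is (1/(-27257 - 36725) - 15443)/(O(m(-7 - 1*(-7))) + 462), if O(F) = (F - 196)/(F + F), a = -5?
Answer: -1646790045/51409537 ≈ -32.033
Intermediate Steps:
m(c) = -5
O(F) = (-196 + F)/(2*F) (O(F) = (-196 + F)/((2*F)) = (-196 + F)*(1/(2*F)) = (-196 + F)/(2*F))
(1/(-27257 - 36725) - 15443)/(O(m(-7 - 1*(-7))) + 462) = (1/(-27257 - 36725) - 15443)/((½)*(-196 - 5)/(-5) + 462) = (1/(-63982) - 15443)/((½)*(-⅕)*(-201) + 462) = (-1/63982 - 15443)/(201/10 + 462) = -988074027/(63982*4821/10) = -988074027/63982*10/4821 = -1646790045/51409537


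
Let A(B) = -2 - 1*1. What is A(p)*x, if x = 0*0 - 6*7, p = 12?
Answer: 126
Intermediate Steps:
x = -42 (x = 0 - 42 = -42)
A(B) = -3 (A(B) = -2 - 1 = -3)
A(p)*x = -3*(-42) = 126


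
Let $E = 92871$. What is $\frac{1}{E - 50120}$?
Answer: $\frac{1}{42751} \approx 2.3391 \cdot 10^{-5}$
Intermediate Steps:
$\frac{1}{E - 50120} = \frac{1}{92871 - 50120} = \frac{1}{42751}$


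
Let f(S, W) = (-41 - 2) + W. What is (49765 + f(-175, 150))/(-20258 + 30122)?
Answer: 2078/411 ≈ 5.0560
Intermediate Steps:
f(S, W) = -43 + W
(49765 + f(-175, 150))/(-20258 + 30122) = (49765 + (-43 + 150))/(-20258 + 30122) = (49765 + 107)/9864 = 49872*(1/9864) = 2078/411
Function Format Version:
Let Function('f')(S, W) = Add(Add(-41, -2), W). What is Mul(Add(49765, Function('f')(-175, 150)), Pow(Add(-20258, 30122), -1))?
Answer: Rational(2078, 411) ≈ 5.0560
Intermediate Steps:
Function('f')(S, W) = Add(-43, W)
Mul(Add(49765, Function('f')(-175, 150)), Pow(Add(-20258, 30122), -1)) = Mul(Add(49765, Add(-43, 150)), Pow(Add(-20258, 30122), -1)) = Mul(Add(49765, 107), Pow(9864, -1)) = Mul(49872, Rational(1, 9864)) = Rational(2078, 411)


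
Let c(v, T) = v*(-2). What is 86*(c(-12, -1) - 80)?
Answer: -4816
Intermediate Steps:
c(v, T) = -2*v
86*(c(-12, -1) - 80) = 86*(-2*(-12) - 80) = 86*(24 - 80) = 86*(-56) = -4816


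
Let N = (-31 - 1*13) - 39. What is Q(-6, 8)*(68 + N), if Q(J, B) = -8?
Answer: 120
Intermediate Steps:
N = -83 (N = (-31 - 13) - 39 = -44 - 39 = -83)
Q(-6, 8)*(68 + N) = -8*(68 - 83) = -8*(-15) = 120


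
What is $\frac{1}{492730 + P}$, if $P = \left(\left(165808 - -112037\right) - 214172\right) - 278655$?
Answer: $\frac{1}{277748} \approx 3.6004 \cdot 10^{-6}$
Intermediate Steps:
$P = -214982$ ($P = \left(\left(165808 + 112037\right) - 214172\right) - 278655 = \left(277845 - 214172\right) - 278655 = 63673 - 278655 = -214982$)
$\frac{1}{492730 + P} = \frac{1}{492730 - 214982} = \frac{1}{277748}$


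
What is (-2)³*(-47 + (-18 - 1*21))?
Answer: 688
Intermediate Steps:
(-2)³*(-47 + (-18 - 1*21)) = -8*(-47 + (-18 - 21)) = -8*(-47 - 39) = -8*(-86) = 688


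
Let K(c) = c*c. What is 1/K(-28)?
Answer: 1/784 ≈ 0.0012755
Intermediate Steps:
K(c) = c**2
1/K(-28) = 1/((-28)**2) = 1/784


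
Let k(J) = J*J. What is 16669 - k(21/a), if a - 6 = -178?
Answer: 493135255/29584 ≈ 16669.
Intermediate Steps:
a = -172 (a = 6 - 178 = -172)
k(J) = J**2
16669 - k(21/a) = 16669 - (21/(-172))**2 = 16669 - (21*(-1/172))**2 = 16669 - (-21/172)**2 = 16669 - 1*441/29584 = 16669 - 441/29584 = 493135255/29584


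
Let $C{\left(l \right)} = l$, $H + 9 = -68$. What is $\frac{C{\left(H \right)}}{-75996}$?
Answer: $\frac{77}{75996} \approx 0.0010132$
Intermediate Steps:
$H = -77$ ($H = -9 - 68 = -77$)
$\frac{C{\left(H \right)}}{-75996} = - \frac{77}{-75996} = \left(-77\right) \left(- \frac{1}{75996}\right) = \frac{77}{75996}$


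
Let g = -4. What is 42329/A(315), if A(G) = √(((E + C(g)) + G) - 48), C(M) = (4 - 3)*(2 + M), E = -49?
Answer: 42329*√6/36 ≈ 2880.1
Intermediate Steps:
C(M) = 2 + M (C(M) = 1*(2 + M) = 2 + M)
A(G) = √(-99 + G) (A(G) = √(((-49 + (2 - 4)) + G) - 48) = √(((-49 - 2) + G) - 48) = √((-51 + G) - 48) = √(-99 + G))
42329/A(315) = 42329/(√(-99 + 315)) = 42329/(√216) = 42329/((6*√6)) = 42329*(√6/36) = 42329*√6/36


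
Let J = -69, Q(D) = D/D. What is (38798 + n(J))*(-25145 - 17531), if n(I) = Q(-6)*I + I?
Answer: -1649854160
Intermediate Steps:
Q(D) = 1
n(I) = 2*I (n(I) = 1*I + I = I + I = 2*I)
(38798 + n(J))*(-25145 - 17531) = (38798 + 2*(-69))*(-25145 - 17531) = (38798 - 138)*(-42676) = 38660*(-42676) = -1649854160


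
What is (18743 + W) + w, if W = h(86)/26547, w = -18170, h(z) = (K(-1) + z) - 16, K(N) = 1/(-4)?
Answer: 20282001/35396 ≈ 573.00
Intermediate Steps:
K(N) = -¼
h(z) = -65/4 + z (h(z) = (-¼ + z) - 16 = -65/4 + z)
W = 93/35396 (W = (-65/4 + 86)/26547 = (279/4)*(1/26547) = 93/35396 ≈ 0.0026274)
(18743 + W) + w = (18743 + 93/35396) - 18170 = 663427321/35396 - 18170 = 20282001/35396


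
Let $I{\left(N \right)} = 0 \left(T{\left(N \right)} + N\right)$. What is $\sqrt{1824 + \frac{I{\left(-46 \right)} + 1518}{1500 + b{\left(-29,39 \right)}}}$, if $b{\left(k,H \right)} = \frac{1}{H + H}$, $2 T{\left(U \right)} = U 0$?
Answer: $\frac{34 \sqrt{40853697}}{5087} \approx 42.72$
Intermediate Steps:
$T{\left(U \right)} = 0$ ($T{\left(U \right)} = \frac{U 0}{2} = \frac{1}{2} \cdot 0 = 0$)
$I{\left(N \right)} = 0$ ($I{\left(N \right)} = 0 \left(0 + N\right) = 0 N = 0$)
$b{\left(k,H \right)} = \frac{1}{2 H}$
$\sqrt{1824 + \frac{I{\left(-46 \right)} + 1518}{1500 + b{\left(-29,39 \right)}}} = \sqrt{1824 + \frac{0 + 1518}{1500 + \frac{1}{2 \cdot 39}}} = \sqrt{1824 + \frac{1518}{1500 + \frac{1}{2} \cdot \frac{1}{39}}} = \sqrt{1824 + \frac{1518}{1500 + \frac{1}{78}}} = \sqrt{1824 + \frac{1518}{\frac{117001}{78}}} = \sqrt{1824 + 1518 \cdot \frac{78}{117001}} = \sqrt{1824 + \frac{5148}{5087}} = \sqrt{\frac{9283836}{5087}} = \frac{34 \sqrt{40853697}}{5087}$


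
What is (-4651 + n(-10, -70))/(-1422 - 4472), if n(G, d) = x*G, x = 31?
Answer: 4961/5894 ≈ 0.84170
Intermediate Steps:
n(G, d) = 31*G
(-4651 + n(-10, -70))/(-1422 - 4472) = (-4651 + 31*(-10))/(-1422 - 4472) = (-4651 - 310)/(-5894) = -4961*(-1/5894) = 4961/5894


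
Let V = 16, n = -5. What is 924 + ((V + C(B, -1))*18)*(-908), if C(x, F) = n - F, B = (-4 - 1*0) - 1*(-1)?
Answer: -195204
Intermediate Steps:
B = -3 (B = (-4 + 0) + 1 = -4 + 1 = -3)
C(x, F) = -5 - F
924 + ((V + C(B, -1))*18)*(-908) = 924 + ((16 + (-5 - 1*(-1)))*18)*(-908) = 924 + ((16 + (-5 + 1))*18)*(-908) = 924 + ((16 - 4)*18)*(-908) = 924 + (12*18)*(-908) = 924 + 216*(-908) = 924 - 196128 = -195204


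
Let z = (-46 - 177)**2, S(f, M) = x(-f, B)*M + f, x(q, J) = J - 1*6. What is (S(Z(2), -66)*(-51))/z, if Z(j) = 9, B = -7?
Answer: -44217/49729 ≈ -0.88916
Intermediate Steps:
x(q, J) = -6 + J (x(q, J) = J - 6 = -6 + J)
S(f, M) = f - 13*M (S(f, M) = (-6 - 7)*M + f = -13*M + f = f - 13*M)
z = 49729 (z = (-223)**2 = 49729)
(S(Z(2), -66)*(-51))/z = ((9 - 13*(-66))*(-51))/49729 = ((9 + 858)*(-51))*(1/49729) = (867*(-51))*(1/49729) = -44217*1/49729 = -44217/49729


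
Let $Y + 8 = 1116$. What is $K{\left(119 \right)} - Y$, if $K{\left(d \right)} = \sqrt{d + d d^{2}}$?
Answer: $-1108 + \sqrt{1685278} \approx 190.18$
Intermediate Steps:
$Y = 1108$ ($Y = -8 + 1116 = 1108$)
$K{\left(d \right)} = \sqrt{d + d^{3}}$
$K{\left(119 \right)} - Y = \sqrt{119 + 119^{3}} - 1108 = \sqrt{119 + 1685159} - 1108 = \sqrt{1685278} - 1108 = -1108 + \sqrt{1685278}$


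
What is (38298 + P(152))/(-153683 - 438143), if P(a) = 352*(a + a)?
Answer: -72653/295913 ≈ -0.24552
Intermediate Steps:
P(a) = 704*a (P(a) = 352*(2*a) = 704*a)
(38298 + P(152))/(-153683 - 438143) = (38298 + 704*152)/(-153683 - 438143) = (38298 + 107008)/(-591826) = 145306*(-1/591826) = -72653/295913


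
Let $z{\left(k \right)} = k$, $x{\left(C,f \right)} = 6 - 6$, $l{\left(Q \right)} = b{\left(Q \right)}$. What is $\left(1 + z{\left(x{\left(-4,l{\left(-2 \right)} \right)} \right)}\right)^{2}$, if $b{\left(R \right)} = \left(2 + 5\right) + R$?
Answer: $1$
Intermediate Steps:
$b{\left(R \right)} = 7 + R$
$l{\left(Q \right)} = 7 + Q$
$x{\left(C,f \right)} = 0$ ($x{\left(C,f \right)} = 6 - 6 = 0$)
$\left(1 + z{\left(x{\left(-4,l{\left(-2 \right)} \right)} \right)}\right)^{2} = \left(1 + 0\right)^{2} = 1^{2} = 1$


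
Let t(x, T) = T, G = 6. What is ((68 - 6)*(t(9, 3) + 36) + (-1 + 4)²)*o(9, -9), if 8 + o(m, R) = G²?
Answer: 67956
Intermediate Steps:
o(m, R) = 28 (o(m, R) = -8 + 6² = -8 + 36 = 28)
((68 - 6)*(t(9, 3) + 36) + (-1 + 4)²)*o(9, -9) = ((68 - 6)*(3 + 36) + (-1 + 4)²)*28 = (62*39 + 3²)*28 = (2418 + 9)*28 = 2427*28 = 67956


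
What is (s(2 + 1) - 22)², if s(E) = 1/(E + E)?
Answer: 17161/36 ≈ 476.69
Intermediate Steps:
s(E) = 1/(2*E)
(s(2 + 1) - 22)² = (1/(2*(2 + 1)) - 22)² = ((½)/3 - 22)² = ((½)*(⅓) - 22)² = (⅙ - 22)² = (-131/6)² = 17161/36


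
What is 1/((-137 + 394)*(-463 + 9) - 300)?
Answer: -1/116978 ≈ -8.5486e-6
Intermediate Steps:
1/((-137 + 394)*(-463 + 9) - 300) = 1/(257*(-454) - 300) = 1/(-116678 - 300) = 1/(-116978) = -1/116978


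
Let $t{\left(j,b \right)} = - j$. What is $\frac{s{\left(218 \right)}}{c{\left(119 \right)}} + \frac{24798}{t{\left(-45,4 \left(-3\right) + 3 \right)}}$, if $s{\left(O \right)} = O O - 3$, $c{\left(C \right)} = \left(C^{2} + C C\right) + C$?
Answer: $\frac{235806121}{426615} \approx 552.74$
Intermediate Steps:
$c{\left(C \right)} = C + 2 C^{2}$ ($c{\left(C \right)} = \left(C^{2} + C^{2}\right) + C = 2 C^{2} + C = C + 2 C^{2}$)
$s{\left(O \right)} = -3 + O^{2}$ ($s{\left(O \right)} = O^{2} - 3 = -3 + O^{2}$)
$\frac{s{\left(218 \right)}}{c{\left(119 \right)}} + \frac{24798}{t{\left(-45,4 \left(-3\right) + 3 \right)}} = \frac{-3 + 218^{2}}{119 \left(1 + 2 \cdot 119\right)} + \frac{24798}{\left(-1\right) \left(-45\right)} = \frac{-3 + 47524}{119 \left(1 + 238\right)} + \frac{24798}{45} = \frac{47521}{119 \cdot 239} + 24798 \cdot \frac{1}{45} = \frac{47521}{28441} + \frac{8266}{15} = \frac{235806121}{426615}$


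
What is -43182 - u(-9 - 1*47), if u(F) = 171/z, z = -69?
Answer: -993129/23 ≈ -43180.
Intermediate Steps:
u(F) = -57/23 (u(F) = 171/(-69) = 171*(-1/69) = -57/23)
-43182 - u(-9 - 1*47) = -43182 - 1*(-57/23) = -43182 + 57/23 = -993129/23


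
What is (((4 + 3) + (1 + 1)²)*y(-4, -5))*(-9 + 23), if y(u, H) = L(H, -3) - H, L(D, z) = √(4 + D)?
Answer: 770 + 154*I ≈ 770.0 + 154.0*I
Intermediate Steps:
y(u, H) = √(4 + H) - H
(((4 + 3) + (1 + 1)²)*y(-4, -5))*(-9 + 23) = (((4 + 3) + (1 + 1)²)*(√(4 - 5) - 1*(-5)))*(-9 + 23) = ((7 + 2²)*(√(-1) + 5))*14 = ((7 + 4)*(I + 5))*14 = (11*(5 + I))*14 = (55 + 11*I)*14 = 770 + 154*I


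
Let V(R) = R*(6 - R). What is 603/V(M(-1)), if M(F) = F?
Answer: -603/7 ≈ -86.143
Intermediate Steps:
603/V(M(-1)) = 603/((-(6 - 1*(-1)))) = 603/((-(6 + 1))) = 603/((-1*7)) = 603/(-7) = 603*(-⅐) = -603/7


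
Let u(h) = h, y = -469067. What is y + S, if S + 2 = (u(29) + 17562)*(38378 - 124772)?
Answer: -1520225923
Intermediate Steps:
S = -1519756856 (S = -2 + (29 + 17562)*(38378 - 124772) = -2 + 17591*(-86394) = -2 - 1519756854 = -1519756856)
y + S = -469067 - 1519756856 = -1520225923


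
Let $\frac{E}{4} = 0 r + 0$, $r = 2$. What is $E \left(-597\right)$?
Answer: $0$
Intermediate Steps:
$E = 0$ ($E = 4 \left(0 \cdot 2 + 0\right) = 4 \left(0 + 0\right) = 4 \cdot 0 = 0$)
$E \left(-597\right) = 0 \left(-597\right) = 0$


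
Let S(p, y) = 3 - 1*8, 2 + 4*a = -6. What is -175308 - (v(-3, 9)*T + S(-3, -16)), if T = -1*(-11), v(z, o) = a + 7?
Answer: -175358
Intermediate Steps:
a = -2 (a = -1/2 + (1/4)*(-6) = -1/2 - 3/2 = -2)
S(p, y) = -5 (S(p, y) = 3 - 8 = -5)
v(z, o) = 5 (v(z, o) = -2 + 7 = 5)
T = 11
-175308 - (v(-3, 9)*T + S(-3, -16)) = -175308 - (5*11 - 5) = -175308 - (55 - 5) = -175308 - 1*50 = -175308 - 50 = -175358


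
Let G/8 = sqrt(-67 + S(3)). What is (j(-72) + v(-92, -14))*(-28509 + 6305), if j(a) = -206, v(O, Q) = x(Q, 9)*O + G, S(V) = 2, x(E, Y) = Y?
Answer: 22958936 - 177632*I*sqrt(65) ≈ 2.2959e+7 - 1.4321e+6*I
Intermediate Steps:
G = 8*I*sqrt(65) (G = 8*sqrt(-67 + 2) = 8*sqrt(-65) = 8*(I*sqrt(65)) = 8*I*sqrt(65) ≈ 64.498*I)
v(O, Q) = 9*O + 8*I*sqrt(65)
(j(-72) + v(-92, -14))*(-28509 + 6305) = (-206 + (9*(-92) + 8*I*sqrt(65)))*(-28509 + 6305) = (-206 + (-828 + 8*I*sqrt(65)))*(-22204) = (-1034 + 8*I*sqrt(65))*(-22204) = 22958936 - 177632*I*sqrt(65)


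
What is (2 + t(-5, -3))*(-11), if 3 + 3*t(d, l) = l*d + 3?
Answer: -77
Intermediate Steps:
t(d, l) = d*l/3 (t(d, l) = -1 + (l*d + 3)/3 = -1 + (d*l + 3)/3 = -1 + (3 + d*l)/3 = -1 + (1 + d*l/3) = d*l/3)
(2 + t(-5, -3))*(-11) = (2 + (⅓)*(-5)*(-3))*(-11) = (2 + 5)*(-11) = 7*(-11) = -77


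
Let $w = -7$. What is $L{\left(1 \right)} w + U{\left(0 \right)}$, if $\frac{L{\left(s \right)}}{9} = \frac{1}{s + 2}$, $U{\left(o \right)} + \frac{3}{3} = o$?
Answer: $-22$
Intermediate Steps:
$U{\left(o \right)} = -1 + o$
$L{\left(s \right)} = \frac{9}{2 + s}$ ($L{\left(s \right)} = \frac{9}{s + 2} = \frac{9}{2 + s}$)
$L{\left(1 \right)} w + U{\left(0 \right)} = \frac{9}{2 + 1} \left(-7\right) + \left(-1 + 0\right) = \frac{9}{3} \left(-7\right) - 1 = 9 \cdot \frac{1}{3} \left(-7\right) - 1 = 3 \left(-7\right) - 1 = -21 - 1 = -22$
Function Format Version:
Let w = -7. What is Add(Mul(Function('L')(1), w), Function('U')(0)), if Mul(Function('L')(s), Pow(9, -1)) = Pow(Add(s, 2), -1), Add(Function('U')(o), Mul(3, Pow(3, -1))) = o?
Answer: -22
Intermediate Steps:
Function('U')(o) = Add(-1, o)
Function('L')(s) = Mul(9, Pow(Add(2, s), -1)) (Function('L')(s) = Mul(9, Pow(Add(s, 2), -1)) = Mul(9, Pow(Add(2, s), -1)))
Add(Mul(Function('L')(1), w), Function('U')(0)) = Add(Mul(Mul(9, Pow(Add(2, 1), -1)), -7), Add(-1, 0)) = Add(Mul(Mul(9, Pow(3, -1)), -7), -1) = Add(Mul(Mul(9, Rational(1, 3)), -7), -1) = Add(Mul(3, -7), -1) = Add(-21, -1) = -22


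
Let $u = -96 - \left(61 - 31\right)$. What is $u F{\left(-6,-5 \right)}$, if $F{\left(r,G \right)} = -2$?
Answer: $252$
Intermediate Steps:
$u = -126$ ($u = -96 - 30 = -126$)
$u F{\left(-6,-5 \right)} = \left(-126\right) \left(-2\right) = 252$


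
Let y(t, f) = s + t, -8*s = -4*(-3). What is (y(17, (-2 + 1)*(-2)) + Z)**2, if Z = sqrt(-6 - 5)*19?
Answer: -14923/4 + 589*I*sqrt(11) ≈ -3730.8 + 1953.5*I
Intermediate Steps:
s = -3/2 (s = -(-1)*(-3)/2 = -1/8*12 = -3/2 ≈ -1.5000)
y(t, f) = -3/2 + t
Z = 19*I*sqrt(11) (Z = sqrt(-11)*19 = (I*sqrt(11))*19 = 19*I*sqrt(11) ≈ 63.016*I)
(y(17, (-2 + 1)*(-2)) + Z)**2 = ((-3/2 + 17) + 19*I*sqrt(11))**2 = (31/2 + 19*I*sqrt(11))**2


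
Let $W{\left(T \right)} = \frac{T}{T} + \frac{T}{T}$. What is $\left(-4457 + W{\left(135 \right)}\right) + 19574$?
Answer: $15119$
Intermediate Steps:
$W{\left(T \right)} = 2$ ($W{\left(T \right)} = 1 + 1 = 2$)
$\left(-4457 + W{\left(135 \right)}\right) + 19574 = \left(-4457 + 2\right) + 19574 = -4455 + 19574 = 15119$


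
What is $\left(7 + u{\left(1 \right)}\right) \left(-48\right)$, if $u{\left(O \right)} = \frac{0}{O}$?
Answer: $-336$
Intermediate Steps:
$u{\left(O \right)} = 0$
$\left(7 + u{\left(1 \right)}\right) \left(-48\right) = \left(7 + 0\right) \left(-48\right) = 7 \left(-48\right) = -336$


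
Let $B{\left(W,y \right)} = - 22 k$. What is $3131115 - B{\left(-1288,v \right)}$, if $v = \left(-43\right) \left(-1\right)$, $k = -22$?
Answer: $3130631$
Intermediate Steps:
$v = 43$
$B{\left(W,y \right)} = 484$ ($B{\left(W,y \right)} = \left(-22\right) \left(-22\right) = 484$)
$3131115 - B{\left(-1288,v \right)} = 3131115 - 484 = 3130631$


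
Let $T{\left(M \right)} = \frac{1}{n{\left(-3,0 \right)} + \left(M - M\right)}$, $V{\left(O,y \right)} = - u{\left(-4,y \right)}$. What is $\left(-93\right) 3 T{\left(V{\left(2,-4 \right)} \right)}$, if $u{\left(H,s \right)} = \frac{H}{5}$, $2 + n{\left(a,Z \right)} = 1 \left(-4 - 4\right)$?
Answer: $\frac{279}{10} \approx 27.9$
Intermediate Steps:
$n{\left(a,Z \right)} = -10$ ($n{\left(a,Z \right)} = -2 + 1 \left(-4 - 4\right) = -2 + 1 \left(-8\right) = -2 - 8 = -10$)
$u{\left(H,s \right)} = \frac{H}{5}$ ($u{\left(H,s \right)} = H \frac{1}{5} = \frac{H}{5}$)
$V{\left(O,y \right)} = \frac{4}{5}$ ($V{\left(O,y \right)} = - \frac{-4}{5} = \left(-1\right) \left(- \frac{4}{5}\right) = \frac{4}{5}$)
$T{\left(M \right)} = - \frac{1}{10}$ ($T{\left(M \right)} = \frac{1}{-10 + \left(M - M\right)} = \frac{1}{-10 + 0} = \frac{1}{-10} = - \frac{1}{10}$)
$\left(-93\right) 3 T{\left(V{\left(2,-4 \right)} \right)} = \left(-93\right) 3 \left(- \frac{1}{10}\right) = \left(-279\right) \left(- \frac{1}{10}\right) = \frac{279}{10}$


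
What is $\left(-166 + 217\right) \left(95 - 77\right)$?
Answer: $918$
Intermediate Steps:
$\left(-166 + 217\right) \left(95 - 77\right) = 51 \cdot 18 = 918$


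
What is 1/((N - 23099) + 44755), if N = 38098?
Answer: 1/59754 ≈ 1.6735e-5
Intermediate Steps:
1/((N - 23099) + 44755) = 1/((38098 - 23099) + 44755) = 1/(14999 + 44755) = 1/59754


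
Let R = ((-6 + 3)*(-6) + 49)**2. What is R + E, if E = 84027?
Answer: 88516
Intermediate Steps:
R = 4489 (R = (-3*(-6) + 49)**2 = (18 + 49)**2 = 67**2 = 4489)
R + E = 4489 + 84027 = 88516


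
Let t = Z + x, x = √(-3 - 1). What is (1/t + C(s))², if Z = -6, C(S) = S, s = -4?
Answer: (83 + I)²/400 ≈ 17.22 + 0.415*I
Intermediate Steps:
x = 2*I (x = √(-4) = 2*I ≈ 2.0*I)
t = -6 + 2*I ≈ -6.0 + 2.0*I
(1/t + C(s))² = (1/(-6 + 2*I) - 4)² = ((-6 - 2*I)/40 - 4)² = (-4 + (-6 - 2*I)/40)²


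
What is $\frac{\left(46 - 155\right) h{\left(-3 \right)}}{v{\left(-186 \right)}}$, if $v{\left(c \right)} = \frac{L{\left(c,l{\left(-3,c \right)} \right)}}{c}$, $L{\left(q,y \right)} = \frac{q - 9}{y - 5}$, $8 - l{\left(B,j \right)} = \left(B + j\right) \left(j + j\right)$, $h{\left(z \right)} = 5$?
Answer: $\frac{475121190}{13} \approx 3.6548 \cdot 10^{7}$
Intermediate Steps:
$l{\left(B,j \right)} = 8 - 2 j \left(B + j\right)$ ($l{\left(B,j \right)} = 8 - \left(B + j\right) \left(j + j\right) = 8 - \left(B + j\right) 2 j = 8 - 2 j \left(B + j\right)$)
$L{\left(q,y \right)} = \frac{-9 + q}{-5 + y}$
$v{\left(c \right)} = \frac{-9 + c}{c \left(3 - 2 c^{2} + 6 c\right)}$ ($v{\left(c \right)} = \frac{\frac{1}{-5 - \left(-8 - 6 c + 2 c^{2}\right)} \left(-9 + c\right)}{c} = \frac{\frac{1}{-5 + \left(8 - 2 c^{2} + 6 c\right)} \left(-9 + c\right)}{c} = \frac{\frac{1}{3 - 2 c^{2} + 6 c} \left(-9 + c\right)}{c} = \frac{-9 + c}{c \left(3 - 2 c^{2} + 6 c\right)}$)
$\frac{\left(46 - 155\right) h{\left(-3 \right)}}{v{\left(-186 \right)}} = \frac{\left(46 - 155\right) 5}{\frac{1}{-186} \frac{1}{3 - 2 \left(-186\right)^{2} + 6 \left(-186\right)} \left(-9 - 186\right)} = \frac{\left(-109\right) 5}{\left(- \frac{1}{186}\right) \frac{1}{3 - 69192 - 1116} \left(-195\right)} = - \frac{545}{\left(- \frac{1}{186}\right) \frac{1}{3 - 69192 - 1116} \left(-195\right)} = - \frac{545}{\left(- \frac{1}{186}\right) \frac{1}{-70305} \left(-195\right)} = - \frac{545}{\left(- \frac{1}{186}\right) \left(- \frac{1}{70305}\right) \left(-195\right)} = - \frac{545}{- \frac{13}{871782}} = \left(-545\right) \left(- \frac{871782}{13}\right) = \frac{475121190}{13}$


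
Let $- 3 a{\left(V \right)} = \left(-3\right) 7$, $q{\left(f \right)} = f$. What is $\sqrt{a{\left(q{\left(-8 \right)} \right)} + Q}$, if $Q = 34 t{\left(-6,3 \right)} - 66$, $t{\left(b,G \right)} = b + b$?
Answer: $i \sqrt{467} \approx 21.61 i$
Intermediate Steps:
$t{\left(b,G \right)} = 2 b$
$a{\left(V \right)} = 7$ ($a{\left(V \right)} = - \frac{\left(-3\right) 7}{3} = \left(- \frac{1}{3}\right) \left(-21\right) = 7$)
$Q = -474$ ($Q = 34 \cdot 2 \left(-6\right) - 66 = 34 \left(-12\right) - 66 = -408 - 66 = -474$)
$\sqrt{a{\left(q{\left(-8 \right)} \right)} + Q} = \sqrt{7 - 474} = \sqrt{-467} = i \sqrt{467}$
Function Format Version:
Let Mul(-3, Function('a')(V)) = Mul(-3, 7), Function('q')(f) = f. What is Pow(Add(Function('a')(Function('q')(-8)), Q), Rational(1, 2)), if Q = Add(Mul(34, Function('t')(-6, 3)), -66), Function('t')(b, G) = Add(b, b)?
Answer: Mul(I, Pow(467, Rational(1, 2))) ≈ Mul(21.610, I)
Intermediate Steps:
Function('t')(b, G) = Mul(2, b)
Function('a')(V) = 7 (Function('a')(V) = Mul(Rational(-1, 3), Mul(-3, 7)) = Mul(Rational(-1, 3), -21) = 7)
Q = -474 (Q = Add(Mul(34, Mul(2, -6)), -66) = Add(Mul(34, -12), -66) = Add(-408, -66) = -474)
Pow(Add(Function('a')(Function('q')(-8)), Q), Rational(1, 2)) = Pow(Add(7, -474), Rational(1, 2)) = Pow(-467, Rational(1, 2)) = Mul(I, Pow(467, Rational(1, 2)))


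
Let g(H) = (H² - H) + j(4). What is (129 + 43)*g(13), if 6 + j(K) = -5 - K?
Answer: 24252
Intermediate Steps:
j(K) = -11 - K (j(K) = -6 + (-5 - K) = -11 - K)
g(H) = -15 + H² - H (g(H) = (H² - H) + (-11 - 1*4) = (H² - H) + (-11 - 4) = (H² - H) - 15 = -15 + H² - H)
(129 + 43)*g(13) = (129 + 43)*(-15 + 13² - 1*13) = 172*(-15 + 169 - 13) = 172*141 = 24252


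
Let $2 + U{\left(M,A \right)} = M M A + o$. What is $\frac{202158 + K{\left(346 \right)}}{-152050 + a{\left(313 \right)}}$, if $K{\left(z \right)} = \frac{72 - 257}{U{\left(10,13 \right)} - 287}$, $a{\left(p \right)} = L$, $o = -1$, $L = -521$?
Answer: $- \frac{40835879}{30819342} \approx -1.325$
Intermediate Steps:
$a{\left(p \right)} = -521$
$U{\left(M,A \right)} = -3 + A M^{2}$ ($U{\left(M,A \right)} = -2 + \left(M M A - 1\right) = -2 + \left(M^{2} A - 1\right) = -2 + \left(A M^{2} - 1\right) = -2 + \left(-1 + A M^{2}\right) = -3 + A M^{2}$)
$K{\left(z \right)} = - \frac{37}{202}$ ($K{\left(z \right)} = \frac{72 - 257}{\left(-3 + 13 \cdot 10^{2}\right) - 287} = - \frac{185}{\left(-3 + 13 \cdot 100\right) - 287} = - \frac{185}{\left(-3 + 1300\right) - 287} = - \frac{185}{1297 - 287} = - \frac{185}{1010} = \left(-185\right) \frac{1}{1010} = - \frac{37}{202}$)
$\frac{202158 + K{\left(346 \right)}}{-152050 + a{\left(313 \right)}} = \frac{202158 - \frac{37}{202}}{-152050 - 521} = \frac{40835879}{202 \left(-152571\right)} = \frac{40835879}{202} \left(- \frac{1}{152571}\right) = - \frac{40835879}{30819342}$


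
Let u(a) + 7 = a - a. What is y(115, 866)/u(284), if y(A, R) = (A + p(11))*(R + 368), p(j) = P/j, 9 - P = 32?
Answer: -1532628/77 ≈ -19904.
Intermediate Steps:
P = -23 (P = 9 - 1*32 = 9 - 32 = -23)
p(j) = -23/j
y(A, R) = (368 + R)*(-23/11 + A) (y(A, R) = (A - 23/11)*(R + 368) = (A - 23*1/11)*(368 + R) = (A - 23/11)*(368 + R) = (-23/11 + A)*(368 + R) = (368 + R)*(-23/11 + A))
u(a) = -7 (u(a) = -7 + (a - a) = -7 + 0 = -7)
y(115, 866)/u(284) = (-8464/11 + 368*115 - 23/11*866 + 115*866)/(-7) = (-8464/11 + 42320 - 19918/11 + 99590)*(-1/7) = (1532628/11)*(-1/7) = -1532628/77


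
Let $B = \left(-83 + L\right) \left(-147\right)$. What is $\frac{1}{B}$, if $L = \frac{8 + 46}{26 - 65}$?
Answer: $\frac{13}{161259} \approx 8.0616 \cdot 10^{-5}$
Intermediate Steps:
$L = - \frac{18}{13}$ ($L = \frac{54}{-39} = 54 \left(- \frac{1}{39}\right) = - \frac{18}{13} \approx -1.3846$)
$B = \frac{161259}{13}$ ($B = \left(-83 - \frac{18}{13}\right) \left(-147\right) = \left(- \frac{1097}{13}\right) \left(-147\right) = \frac{161259}{13} \approx 12405.0$)
$\frac{1}{B} = \frac{1}{\frac{161259}{13}} = \frac{13}{161259}$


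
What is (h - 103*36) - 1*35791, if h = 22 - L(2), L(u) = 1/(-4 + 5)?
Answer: -39478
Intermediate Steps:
L(u) = 1 (L(u) = 1/1 = 1)
h = 21 (h = 22 - 1*1 = 22 - 1 = 21)
(h - 103*36) - 1*35791 = (21 - 103*36) - 1*35791 = (21 - 3708) - 35791 = -3687 - 35791 = -39478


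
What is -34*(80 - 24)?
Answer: -1904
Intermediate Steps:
-34*(80 - 24) = -34*56 = -1904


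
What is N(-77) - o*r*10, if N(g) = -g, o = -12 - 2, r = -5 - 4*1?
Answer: -1183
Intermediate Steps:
r = -9 (r = -5 - 4 = -9)
o = -14
N(-77) - o*r*10 = -1*(-77) - (-14*(-9))*10 = 77 - 126*10 = 77 - 1*1260 = 77 - 1260 = -1183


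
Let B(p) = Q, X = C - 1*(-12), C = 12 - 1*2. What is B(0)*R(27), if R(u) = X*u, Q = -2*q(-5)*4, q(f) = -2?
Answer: 9504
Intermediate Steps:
C = 10 (C = 12 - 2 = 10)
X = 22 (X = 10 - 1*(-12) = 10 + 12 = 22)
Q = 16 (Q = -2*(-2)*4 = 4*4 = 16)
R(u) = 22*u
B(p) = 16
B(0)*R(27) = 16*(22*27) = 16*594 = 9504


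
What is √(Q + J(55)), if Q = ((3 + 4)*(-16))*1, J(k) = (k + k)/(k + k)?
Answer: I*√111 ≈ 10.536*I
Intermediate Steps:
J(k) = 1 (J(k) = (2*k)/((2*k)) = (2*k)*(1/(2*k)) = 1)
Q = -112 (Q = (7*(-16))*1 = -112*1 = -112)
√(Q + J(55)) = √(-112 + 1) = √(-111) = I*√111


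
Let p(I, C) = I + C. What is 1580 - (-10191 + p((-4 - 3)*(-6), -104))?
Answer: 11833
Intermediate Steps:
p(I, C) = C + I
1580 - (-10191 + p((-4 - 3)*(-6), -104)) = 1580 - (-10191 + (-104 + (-4 - 3)*(-6))) = 1580 - (-10191 + (-104 - 7*(-6))) = 1580 - (-10191 + (-104 + 42)) = 1580 - (-10191 - 62) = 1580 - 1*(-10253) = 1580 + 10253 = 11833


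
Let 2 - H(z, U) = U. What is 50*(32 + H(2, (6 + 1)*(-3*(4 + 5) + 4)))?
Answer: 9750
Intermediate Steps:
H(z, U) = 2 - U
50*(32 + H(2, (6 + 1)*(-3*(4 + 5) + 4))) = 50*(32 + (2 - (6 + 1)*(-3*(4 + 5) + 4))) = 50*(32 + (2 - 7*(-3*9 + 4))) = 50*(32 + (2 - 7*(-27 + 4))) = 50*(32 + (2 - 7*(-23))) = 50*(32 + (2 - 1*(-161))) = 50*(32 + (2 + 161)) = 50*(32 + 163) = 50*195 = 9750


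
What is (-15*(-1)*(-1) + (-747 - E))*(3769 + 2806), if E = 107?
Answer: -5713675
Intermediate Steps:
(-15*(-1)*(-1) + (-747 - E))*(3769 + 2806) = (-15*(-1)*(-1) + (-747 - 1*107))*(3769 + 2806) = (15*(-1) + (-747 - 107))*6575 = (-15 - 854)*6575 = -869*6575 = -5713675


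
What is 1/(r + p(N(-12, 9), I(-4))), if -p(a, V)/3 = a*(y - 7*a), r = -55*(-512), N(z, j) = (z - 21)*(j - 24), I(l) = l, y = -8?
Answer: 1/5185565 ≈ 1.9284e-7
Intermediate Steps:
N(z, j) = (-24 + j)*(-21 + z) (N(z, j) = (-21 + z)*(-24 + j) = (-24 + j)*(-21 + z))
r = 28160
p(a, V) = -3*a*(-8 - 7*a)
1/(r + p(N(-12, 9), I(-4))) = 1/(28160 + 3*(504 - 24*(-12) - 21*9 + 9*(-12))*(8 + 7*(504 - 24*(-12) - 21*9 + 9*(-12)))) = 1/(28160 + 3*(504 + 288 - 189 - 108)*(8 + 7*(504 + 288 - 189 - 108))) = 1/(28160 + 3*495*(8 + 7*495)) = 1/(28160 + 3*495*(8 + 3465)) = 1/(28160 + 3*495*3473) = 1/(28160 + 5157405) = 1/5185565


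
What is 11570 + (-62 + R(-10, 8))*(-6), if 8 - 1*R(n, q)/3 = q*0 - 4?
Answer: 11726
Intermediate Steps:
R(n, q) = 36 (R(n, q) = 24 - 3*(q*0 - 4) = 24 - 3*(0 - 4) = 24 - 3*(-4) = 24 + 12 = 36)
11570 + (-62 + R(-10, 8))*(-6) = 11570 + (-62 + 36)*(-6) = 11570 - 26*(-6) = 11570 + 156 = 11726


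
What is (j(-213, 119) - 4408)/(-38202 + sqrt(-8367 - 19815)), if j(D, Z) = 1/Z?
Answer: 3339816217/28945182889 + 524551*I*sqrt(28182)/173671097334 ≈ 0.11538 + 0.00050704*I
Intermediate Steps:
(j(-213, 119) - 4408)/(-38202 + sqrt(-8367 - 19815)) = (1/119 - 4408)/(-38202 + sqrt(-8367 - 19815)) = (1/119 - 4408)/(-38202 + sqrt(-28182)) = -524551/(119*(-38202 + I*sqrt(28182)))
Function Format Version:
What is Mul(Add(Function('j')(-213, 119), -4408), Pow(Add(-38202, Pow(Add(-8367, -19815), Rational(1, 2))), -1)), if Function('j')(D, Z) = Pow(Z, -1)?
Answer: Add(Rational(3339816217, 28945182889), Mul(Rational(524551, 173671097334), I, Pow(28182, Rational(1, 2)))) ≈ Add(0.11538, Mul(0.00050704, I))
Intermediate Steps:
Mul(Add(Function('j')(-213, 119), -4408), Pow(Add(-38202, Pow(Add(-8367, -19815), Rational(1, 2))), -1)) = Mul(Add(Pow(119, -1), -4408), Pow(Add(-38202, Pow(Add(-8367, -19815), Rational(1, 2))), -1)) = Mul(Add(Rational(1, 119), -4408), Pow(Add(-38202, Pow(-28182, Rational(1, 2))), -1)) = Mul(Rational(-524551, 119), Pow(Add(-38202, Mul(I, Pow(28182, Rational(1, 2)))), -1))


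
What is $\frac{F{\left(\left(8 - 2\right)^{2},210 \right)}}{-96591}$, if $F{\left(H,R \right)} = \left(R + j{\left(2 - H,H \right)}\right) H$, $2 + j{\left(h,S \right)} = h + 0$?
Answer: $- \frac{2088}{32197} \approx -0.064851$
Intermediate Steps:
$j{\left(h,S \right)} = -2 + h$ ($j{\left(h,S \right)} = -2 + \left(h + 0\right) = -2 + h$)
$F{\left(H,R \right)} = H \left(R - H\right)$ ($F{\left(H,R \right)} = \left(R - H\right) H = H \left(R - H\right)$)
$\frac{F{\left(\left(8 - 2\right)^{2},210 \right)}}{-96591} = \frac{\left(8 - 2\right)^{2} \left(210 - \left(8 - 2\right)^{2}\right)}{-96591} = 6^{2} \left(210 - 6^{2}\right) \left(- \frac{1}{96591}\right) = 36 \left(210 - 36\right) \left(- \frac{1}{96591}\right) = 36 \cdot 174 \left(- \frac{1}{96591}\right) = 6264 \left(- \frac{1}{96591}\right) = - \frac{2088}{32197}$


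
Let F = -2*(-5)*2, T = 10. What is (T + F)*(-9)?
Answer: -270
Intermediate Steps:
F = 20 (F = 10*2 = 20)
(T + F)*(-9) = (10 + 20)*(-9) = 30*(-9) = -270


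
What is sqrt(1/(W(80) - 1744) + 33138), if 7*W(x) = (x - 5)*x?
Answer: sqrt(19954907609)/776 ≈ 182.04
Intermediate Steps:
W(x) = x*(-5 + x)/7 (W(x) = ((x - 5)*x)/7 = ((-5 + x)*x)/7 = (x*(-5 + x))/7 = x*(-5 + x)/7)
sqrt(1/(W(80) - 1744) + 33138) = sqrt(1/((1/7)*80*(-5 + 80) - 1744) + 33138) = sqrt(1/((1/7)*80*75 - 1744) + 33138) = sqrt(1/(6000/7 - 1744) + 33138) = sqrt(1/(-6208/7) + 33138) = sqrt(-7/6208 + 33138) = sqrt(205720697/6208) = sqrt(19954907609)/776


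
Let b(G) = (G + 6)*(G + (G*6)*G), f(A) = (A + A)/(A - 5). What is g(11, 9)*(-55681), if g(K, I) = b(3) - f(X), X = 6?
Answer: -27896181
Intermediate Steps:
f(A) = 2*A/(-5 + A) (f(A) = (2*A)/(-5 + A) = 2*A/(-5 + A))
b(G) = (6 + G)*(G + 6*G**2) (b(G) = (6 + G)*(G + (6*G)*G) = (6 + G)*(G + 6*G**2))
g(K, I) = 501 (g(K, I) = 3*(6 + 6*3**2 + 37*3) - 2*6/(-5 + 6) = 3*(6 + 6*9 + 111) - 2*6/1 = 3*(6 + 54 + 111) - 2*6 = 3*171 - 1*12 = 513 - 12 = 501)
g(11, 9)*(-55681) = 501*(-55681) = -27896181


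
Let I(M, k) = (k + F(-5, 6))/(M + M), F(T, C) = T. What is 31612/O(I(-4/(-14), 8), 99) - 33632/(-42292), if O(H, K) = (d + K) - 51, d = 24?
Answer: 83709763/190314 ≈ 439.85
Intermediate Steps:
I(M, k) = (-5 + k)/(2*M) (I(M, k) = (k - 5)/(M + M) = (-5 + k)/((2*M)) = (-5 + k)*(1/(2*M)) = (-5 + k)/(2*M))
O(H, K) = -27 + K (O(H, K) = (24 + K) - 51 = -27 + K)
31612/O(I(-4/(-14), 8), 99) - 33632/(-42292) = 31612/(-27 + 99) - 33632/(-42292) = 31612/72 - 33632*(-1/42292) = 31612*(1/72) + 8408/10573 = 7903/18 + 8408/10573 = 83709763/190314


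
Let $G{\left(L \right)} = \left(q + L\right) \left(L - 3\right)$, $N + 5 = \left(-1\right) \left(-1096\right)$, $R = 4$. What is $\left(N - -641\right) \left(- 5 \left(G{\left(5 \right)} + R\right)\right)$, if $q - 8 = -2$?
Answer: $-225160$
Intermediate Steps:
$q = 6$ ($q = 8 - 2 = 6$)
$N = 1091$ ($N = -5 - -1096 = -5 + 1096 = 1091$)
$G{\left(L \right)} = \left(-3 + L\right) \left(6 + L\right)$ ($G{\left(L \right)} = \left(6 + L\right) \left(L - 3\right) = \left(6 + L\right) \left(-3 + L\right) = \left(-3 + L\right) \left(6 + L\right)$)
$\left(N - -641\right) \left(- 5 \left(G{\left(5 \right)} + R\right)\right) = \left(1091 - -641\right) \left(- 5 \left(\left(-18 + 5^{2} + 3 \cdot 5\right) + 4\right)\right) = \left(1091 + 641\right) \left(- 5 \left(\left(-18 + 25 + 15\right) + 4\right)\right) = 1732 \left(- 5 \left(22 + 4\right)\right) = 1732 \left(\left(-5\right) 26\right) = 1732 \left(-130\right) = -225160$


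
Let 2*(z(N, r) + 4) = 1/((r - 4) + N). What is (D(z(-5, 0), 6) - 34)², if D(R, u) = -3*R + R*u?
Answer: 76729/36 ≈ 2131.4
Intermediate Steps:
z(N, r) = -4 + 1/(2*(-4 + N + r)) (z(N, r) = -4 + 1/(2*((r - 4) + N)) = -4 + 1/(2*((-4 + r) + N)) = -4 + 1/(2*(-4 + N + r)))
(D(z(-5, 0), 6) - 34)² = (((33/2 - 4*(-5) - 4*0)/(-4 - 5 + 0))*(-3 + 6) - 34)² = (((33/2 + 20 + 0)/(-9))*3 - 34)² = (-⅑*73/2*3 - 34)² = (-73/18*3 - 34)² = (-73/6 - 34)² = (-277/6)² = 76729/36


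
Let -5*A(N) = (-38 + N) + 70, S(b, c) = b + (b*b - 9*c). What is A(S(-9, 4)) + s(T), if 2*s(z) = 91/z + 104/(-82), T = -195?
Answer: -3559/246 ≈ -14.467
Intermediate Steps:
S(b, c) = b + b**2 - 9*c (S(b, c) = b + (b**2 - 9*c) = b + b**2 - 9*c)
s(z) = -26/41 + 91/(2*z) (s(z) = (91/z + 104/(-82))/2 = (91/z + 104*(-1/82))/2 = (91/z - 52/41)/2 = (-52/41 + 91/z)/2 = -26/41 + 91/(2*z))
A(N) = -32/5 - N/5 (A(N) = -((-38 + N) + 70)/5 = -(32 + N)/5 = -32/5 - N/5)
A(S(-9, 4)) + s(T) = (-32/5 - (-9 + (-9)**2 - 9*4)/5) + (13/82)*(287 - 4*(-195))/(-195) = (-32/5 - (-9 + 81 - 36)/5) + (13/82)*(-1/195)*(287 + 780) = (-32/5 - 1/5*36) + (13/82)*(-1/195)*1067 = (-32/5 - 36/5) - 1067/1230 = -68/5 - 1067/1230 = -3559/246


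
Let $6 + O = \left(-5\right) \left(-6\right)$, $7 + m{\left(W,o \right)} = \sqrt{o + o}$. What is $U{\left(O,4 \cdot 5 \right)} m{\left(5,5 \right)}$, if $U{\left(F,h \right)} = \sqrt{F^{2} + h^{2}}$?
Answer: $4 \sqrt{61} \left(-7 + \sqrt{10}\right) \approx -119.89$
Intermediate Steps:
$m{\left(W,o \right)} = -7 + \sqrt{2} \sqrt{o}$ ($m{\left(W,o \right)} = -7 + \sqrt{o + o} = -7 + \sqrt{2 o} = -7 + \sqrt{2} \sqrt{o}$)
$O = 24$ ($O = -6 - -30 = -6 + 30 = 24$)
$U{\left(O,4 \cdot 5 \right)} m{\left(5,5 \right)} = \sqrt{24^{2} + \left(4 \cdot 5\right)^{2}} \left(-7 + \sqrt{2} \sqrt{5}\right) = \sqrt{576 + 20^{2}} \left(-7 + \sqrt{10}\right) = \sqrt{576 + 400} \left(-7 + \sqrt{10}\right) = \sqrt{976} \left(-7 + \sqrt{10}\right) = 4 \sqrt{61} \left(-7 + \sqrt{10}\right)$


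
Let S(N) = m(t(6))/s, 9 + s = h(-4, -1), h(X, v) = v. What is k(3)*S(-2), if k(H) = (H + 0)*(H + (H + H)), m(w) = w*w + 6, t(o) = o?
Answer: -567/5 ≈ -113.40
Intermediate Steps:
m(w) = 6 + w² (m(w) = w² + 6 = 6 + w²)
s = -10 (s = -9 - 1 = -10)
S(N) = -21/5 (S(N) = (6 + 6²)/(-10) = (6 + 36)*(-⅒) = 42*(-⅒) = -21/5)
k(H) = 3*H² (k(H) = H*(H + 2*H) = H*(3*H) = 3*H²)
k(3)*S(-2) = (3*3²)*(-21/5) = (3*9)*(-21/5) = 27*(-21/5) = -567/5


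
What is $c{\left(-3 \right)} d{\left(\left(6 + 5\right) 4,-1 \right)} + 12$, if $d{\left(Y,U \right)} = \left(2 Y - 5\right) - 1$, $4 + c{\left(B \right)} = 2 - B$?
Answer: $94$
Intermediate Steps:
$c{\left(B \right)} = -2 - B$ ($c{\left(B \right)} = -4 - \left(-2 + B\right) = -2 - B$)
$d{\left(Y,U \right)} = -6 + 2 Y$ ($d{\left(Y,U \right)} = \left(-5 + 2 Y\right) - 1 = -6 + 2 Y$)
$c{\left(-3 \right)} d{\left(\left(6 + 5\right) 4,-1 \right)} + 12 = \left(-2 - -3\right) \left(-6 + 2 \left(6 + 5\right) 4\right) + 12 = \left(-2 + 3\right) \left(-6 + 2 \cdot 11 \cdot 4\right) + 12 = 1 \left(-6 + 2 \cdot 44\right) + 12 = 1 \left(-6 + 88\right) + 12 = 1 \cdot 82 + 12 = 82 + 12 = 94$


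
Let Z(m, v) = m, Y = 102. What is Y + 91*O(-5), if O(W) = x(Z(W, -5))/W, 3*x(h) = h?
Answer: 397/3 ≈ 132.33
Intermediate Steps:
x(h) = h/3
O(W) = ⅓ (O(W) = (W/3)/W = ⅓)
Y + 91*O(-5) = 102 + 91*(⅓) = 102 + 91/3 = 397/3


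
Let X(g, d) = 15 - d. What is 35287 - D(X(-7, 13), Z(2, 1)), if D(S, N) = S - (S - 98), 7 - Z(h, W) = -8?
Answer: 35189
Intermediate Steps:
Z(h, W) = 15 (Z(h, W) = 7 - 1*(-8) = 7 + 8 = 15)
D(S, N) = 98 (D(S, N) = S - (-98 + S) = S + (98 - S) = 98)
35287 - D(X(-7, 13), Z(2, 1)) = 35287 - 1*98 = 35287 - 98 = 35189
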